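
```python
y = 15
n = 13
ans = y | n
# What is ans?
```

Trace:
`y = 15` → y = 15
`n = 13` → n = 13
`ans = y | n` → ans = 15
So ans = 15

Answer: 15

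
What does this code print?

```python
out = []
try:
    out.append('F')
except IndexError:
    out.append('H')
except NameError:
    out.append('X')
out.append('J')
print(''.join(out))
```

Execution trace: 'F' (try body, no exception) → 'J' (after the try/except). Output: FJ

Answer: FJ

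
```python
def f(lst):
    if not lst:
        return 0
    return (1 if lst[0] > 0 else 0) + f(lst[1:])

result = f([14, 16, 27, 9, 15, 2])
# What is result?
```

Count of positive elements in [14, 16, 27, 9, 15, 2] = 6

Answer: 6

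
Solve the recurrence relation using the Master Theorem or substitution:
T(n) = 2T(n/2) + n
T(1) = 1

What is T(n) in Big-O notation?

By Master Theorem: a=2, b=2, f(n)=n. Since log_2(2) = 1 and f(n) = Θ(n^1), Case 2 applies. T(n) = O(n log n).

Answer: O(n log n)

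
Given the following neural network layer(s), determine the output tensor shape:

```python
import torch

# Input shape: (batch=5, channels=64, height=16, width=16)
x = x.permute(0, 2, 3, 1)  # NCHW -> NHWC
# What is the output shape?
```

Input: (5, 64, 16, 16) -> Output: (5, 16, 16, 64)

Answer: (5, 16, 16, 64)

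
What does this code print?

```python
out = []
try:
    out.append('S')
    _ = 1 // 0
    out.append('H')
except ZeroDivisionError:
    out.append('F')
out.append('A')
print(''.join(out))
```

Execution trace: 'S' (try body) → 'F' (except ZeroDivisionError) → 'A' (after the try/except). Output: SFA

Answer: SFA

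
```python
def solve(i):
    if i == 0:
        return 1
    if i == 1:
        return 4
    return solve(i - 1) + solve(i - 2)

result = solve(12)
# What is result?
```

Build up from base cases: solve(0)=1, solve(1)=4, solve(2)=5, solve(3)=9, solve(4)=14, solve(5)=23, solve(6)=37, ..., solve(12)=665

Answer: 665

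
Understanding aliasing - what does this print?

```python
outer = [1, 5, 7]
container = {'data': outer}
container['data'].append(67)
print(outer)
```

Key concept: dict holds reference to list.
Step by step:
`outer = [1, 5, 7]` → outer = [1, 5, 7]
`container = {'data': outer}` → container = {'data': [1, 5, 7]}
`container['data'].append(67)` → outer = [1, 5, 7, 67]; container = {'data': [1, 5, 7, 67]}
`print(outer)` → prints [1, 5, 7, 67]

Answer: [1, 5, 7, 67]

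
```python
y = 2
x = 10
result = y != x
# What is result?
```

Trace:
`y = 2` → y = 2
`x = 10` → x = 10
`result = y != x` → result = True
So result = True

Answer: True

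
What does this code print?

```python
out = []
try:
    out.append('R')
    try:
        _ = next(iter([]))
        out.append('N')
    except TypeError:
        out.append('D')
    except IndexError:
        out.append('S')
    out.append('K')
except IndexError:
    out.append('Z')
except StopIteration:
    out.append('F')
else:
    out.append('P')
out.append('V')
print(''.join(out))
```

Execution trace: 'R' (try body) → 'F' (except StopIteration) → 'V' (after the try/except). Output: RFV

Answer: RFV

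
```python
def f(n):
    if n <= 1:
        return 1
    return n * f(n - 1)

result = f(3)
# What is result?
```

f(3) = 3 * 2 * 1 = 6

Answer: 6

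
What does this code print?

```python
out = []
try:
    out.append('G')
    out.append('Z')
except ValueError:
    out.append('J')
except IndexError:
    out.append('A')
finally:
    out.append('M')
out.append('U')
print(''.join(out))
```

Execution trace: 'G' (try body) → 'Z' (try body, no exception) → 'M' (finally) → 'U' (after the try/except). Output: GZMU

Answer: GZMU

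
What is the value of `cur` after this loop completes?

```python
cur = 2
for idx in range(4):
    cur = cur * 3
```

Multiply by 3, 4 times: 2 * 3^4 = 162
`cur` takes the values: 2 → 6 → 18 → 54 → 162

Answer: 162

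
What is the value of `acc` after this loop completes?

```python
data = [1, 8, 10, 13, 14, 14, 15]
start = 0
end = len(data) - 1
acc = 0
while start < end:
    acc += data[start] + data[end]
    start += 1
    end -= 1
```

Sum of pairs from ends
`acc` takes the values: 0 → 16 → 38 → 62

Answer: 62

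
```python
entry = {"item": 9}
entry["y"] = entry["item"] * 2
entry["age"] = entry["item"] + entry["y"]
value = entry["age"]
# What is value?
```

Trace:
`entry = {"item": 9}` → entry = {'item': 9}
`entry["y"] = entry["item"] * 2` → entry = {'item': 9, 'y': 18}
`entry["age"] = entry["item"] + entry["y"]` → entry = {'item': 9, 'y': 18, 'age': 27}
`value = entry["age"]` → value = 27
So value = 27

Answer: 27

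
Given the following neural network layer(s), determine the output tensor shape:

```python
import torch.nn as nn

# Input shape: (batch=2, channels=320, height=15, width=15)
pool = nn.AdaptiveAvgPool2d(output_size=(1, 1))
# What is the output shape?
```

Input: (2, 320, 15, 15) -> Output: (2, 320, 1, 1)

Answer: (2, 320, 1, 1)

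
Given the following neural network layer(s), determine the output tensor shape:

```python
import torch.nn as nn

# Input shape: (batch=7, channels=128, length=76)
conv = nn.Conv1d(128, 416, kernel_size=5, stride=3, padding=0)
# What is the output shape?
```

Input: (7, 128, 76) -> Output: (7, 416, 24)

Answer: (7, 416, 24)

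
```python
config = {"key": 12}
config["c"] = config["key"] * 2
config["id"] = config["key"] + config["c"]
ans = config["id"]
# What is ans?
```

Trace:
`config = {"key": 12}` → config = {'key': 12}
`config["c"] = config["key"] * 2` → config = {'key': 12, 'c': 24}
`config["id"] = config["key"] + config["c"]` → config = {'key': 12, 'c': 24, 'id': 36}
`ans = config["id"]` → ans = 36
So ans = 36

Answer: 36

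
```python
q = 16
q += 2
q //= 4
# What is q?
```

Trace:
`q = 16` → q = 16
`q += 2` → q = 18
`q //= 4` → q = 4
So q = 4

Answer: 4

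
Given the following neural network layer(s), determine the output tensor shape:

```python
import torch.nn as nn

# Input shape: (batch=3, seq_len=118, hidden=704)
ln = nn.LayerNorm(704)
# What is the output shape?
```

Input: (3, 118, 704) -> Output: (3, 118, 704)

Answer: (3, 118, 704)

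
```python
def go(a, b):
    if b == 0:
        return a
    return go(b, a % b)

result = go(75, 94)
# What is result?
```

go(75, 94) -> go(94, 75) -> go(75, 19) -> go(19, 18) -> go(18, 1) -> go(1, 0) -> 1

Answer: 1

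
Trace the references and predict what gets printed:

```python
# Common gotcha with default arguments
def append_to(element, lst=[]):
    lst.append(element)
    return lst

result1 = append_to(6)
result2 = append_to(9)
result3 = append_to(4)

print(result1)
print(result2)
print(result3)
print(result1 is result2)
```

Key concept: mutable default argument gotcha.
Step by step:
`result1 = append_to(6)` → result1 = [6]
`result2 = append_to(9)` → result1 = [6, 9] (same object as result2); result2 = [6, 9] (same object as result1)
`result3 = append_to(4)` → result1 = [6, 9, 4] (same object as result2, result3); result2 = [6, 9, 4] (same object as result1, result3); result3 = [6, 9, 4] (same object as result1, result2)
`print(result1)` → prints [6, 9, 4]
`print(result2)` → prints [6, 9, 4]
`print(result3)` → prints [6, 9, 4]
`print(result1 is result2)` → prints True

Answer:
[6, 9, 4]
[6, 9, 4]
[6, 9, 4]
True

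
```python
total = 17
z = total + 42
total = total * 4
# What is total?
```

Trace:
`total = 17` → total = 17
`z = total + 42` → z = 59
`total = total * 4` → total = 68
So total = 68

Answer: 68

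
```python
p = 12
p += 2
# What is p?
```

Trace:
`p = 12` → p = 12
`p += 2` → p = 14
So p = 14

Answer: 14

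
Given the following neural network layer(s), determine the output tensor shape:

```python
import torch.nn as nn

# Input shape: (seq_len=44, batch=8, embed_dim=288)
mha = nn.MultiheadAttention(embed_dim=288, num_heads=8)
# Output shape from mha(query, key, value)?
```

Input: (44, 8, 288) -> Output: (44, 8, 288)

Answer: (44, 8, 288)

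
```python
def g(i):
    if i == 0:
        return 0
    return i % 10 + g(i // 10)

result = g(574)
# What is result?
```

Sum of digits of 574: 4 + 7 + 5 = 16

Answer: 16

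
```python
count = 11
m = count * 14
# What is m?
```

Trace:
`count = 11` → count = 11
`m = count * 14` → m = 154
So m = 154

Answer: 154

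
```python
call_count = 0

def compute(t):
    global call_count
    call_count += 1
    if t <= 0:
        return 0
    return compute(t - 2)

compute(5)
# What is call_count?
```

Linear recursion stepping by 2: 4 calls from t=5 down to ≤0.

Answer: 4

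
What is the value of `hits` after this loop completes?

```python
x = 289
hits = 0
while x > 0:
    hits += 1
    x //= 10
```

Count digits by repeated division by 10
`hits` takes the values: 0 → 1 → 2 → 3

Answer: 3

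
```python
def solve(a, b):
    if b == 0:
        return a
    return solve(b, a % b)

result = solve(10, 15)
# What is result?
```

solve(10, 15) -> solve(15, 10) -> solve(10, 5) -> solve(5, 0) -> 5

Answer: 5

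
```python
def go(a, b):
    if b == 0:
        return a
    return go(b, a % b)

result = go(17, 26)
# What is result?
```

go(17, 26) -> go(26, 17) -> go(17, 9) -> go(9, 8) -> go(8, 1) -> go(1, 0) -> 1

Answer: 1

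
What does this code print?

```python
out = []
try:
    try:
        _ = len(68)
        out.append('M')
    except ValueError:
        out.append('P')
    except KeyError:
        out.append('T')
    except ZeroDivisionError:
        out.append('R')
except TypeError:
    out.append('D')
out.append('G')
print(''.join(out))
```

Execution trace: 'D' (outer except TypeError) → 'G' (after the try/except). Output: DG

Answer: DG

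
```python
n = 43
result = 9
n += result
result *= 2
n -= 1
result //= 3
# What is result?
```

Trace:
`n = 43` → n = 43
`result = 9` → result = 9
`n += result` → n = 52
`result *= 2` → result = 18
`n -= 1` → n = 51
`result //= 3` → result = 6
So result = 6

Answer: 6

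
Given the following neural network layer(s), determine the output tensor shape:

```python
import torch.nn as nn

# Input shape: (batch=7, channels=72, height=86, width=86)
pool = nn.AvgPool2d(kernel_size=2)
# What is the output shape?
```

Input: (7, 72, 86, 86) -> Output: (7, 72, 43, 43)

Answer: (7, 72, 43, 43)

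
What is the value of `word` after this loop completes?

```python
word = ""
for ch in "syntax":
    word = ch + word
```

Reverse 'syntax'
`word` takes the values: "" → "s" → "ys" → "nys" → "tnys" → "atnys" → "xatnys"

Answer: "xatnys"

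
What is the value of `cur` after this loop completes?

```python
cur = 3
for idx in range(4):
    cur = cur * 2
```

Multiply by 2, 4 times: 3 * 2^4 = 48
`cur` takes the values: 3 → 6 → 12 → 24 → 48

Answer: 48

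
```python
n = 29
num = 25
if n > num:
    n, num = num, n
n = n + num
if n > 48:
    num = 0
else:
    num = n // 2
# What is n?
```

Trace:
`n = 29` → n = 29
`num = 25` → num = 25
`if n > num: ...` → n > num is True → n = 25; num = 29
`n = n + num` → n = 54
`if n > 48: ...` → n > 48 is True → num = 0
So n = 54

Answer: 54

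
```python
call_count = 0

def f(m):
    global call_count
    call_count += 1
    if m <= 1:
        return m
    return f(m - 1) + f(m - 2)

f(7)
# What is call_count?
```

Calls(m) = 1 + Calls(m-1) + Calls(m-2); Calls(0)=Calls(1)=1. For m=7 this gives 41.

Answer: 41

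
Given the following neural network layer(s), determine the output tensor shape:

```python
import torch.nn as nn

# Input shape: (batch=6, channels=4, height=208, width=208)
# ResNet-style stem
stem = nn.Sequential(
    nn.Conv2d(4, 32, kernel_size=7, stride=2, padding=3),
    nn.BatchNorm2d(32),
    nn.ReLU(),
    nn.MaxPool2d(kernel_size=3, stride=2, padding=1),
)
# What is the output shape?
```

Input: (6, 4, 208, 208) -> after Conv2d 7x7 stride=2: (6, 32, 104, 104) -> Output: (6, 32, 52, 52)

Answer: (6, 32, 52, 52)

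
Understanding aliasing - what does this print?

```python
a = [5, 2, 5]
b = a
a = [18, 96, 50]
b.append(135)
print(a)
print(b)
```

Key concept: rebinding vs mutation: a is rebound to a new list, b still points at the original.
Step by step:
`a = [5, 2, 5]` → a = [5, 2, 5]
`b = a` → b = [5, 2, 5] (same object as a)
`a = [18, 96, 50]` → a = [18, 96, 50]
`b.append(135)` → b = [5, 2, 5, 135]
`print(a)` → prints [18, 96, 50]
`print(b)` → prints [5, 2, 5, 135]

Answer:
[18, 96, 50]
[5, 2, 5, 135]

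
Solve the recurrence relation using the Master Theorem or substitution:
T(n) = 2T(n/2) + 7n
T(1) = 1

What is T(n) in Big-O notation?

By Master Theorem: a=2, b=2, f(n)=7n. Since log_2(2) = 1 and f(n) = Θ(n^1), Case 2 applies. T(n) = O(n log n).

Answer: O(n log n)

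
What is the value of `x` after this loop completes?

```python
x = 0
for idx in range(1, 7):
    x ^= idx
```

XOR of 1 to 6
`x` takes the values: 0 → 1 → 3 → 0 → 4 → 1 → 7

Answer: 7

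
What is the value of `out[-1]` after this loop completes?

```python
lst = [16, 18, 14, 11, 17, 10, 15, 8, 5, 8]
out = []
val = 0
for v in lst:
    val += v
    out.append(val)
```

Cumulative sum ends at 122
`out` takes the values: [] → [16] → [16, 34] → [16, 34, 48] → [16, 34, 48, 59] → [16, 34, 48, 59, 76] → [16, 34, 48, 59, 76, 86] → [16, 34, 48, 59, 76, 86, 101] → [16, 34, 48, 59, 76, 86, 101, 109] → [16, 34, 48, 59, 76, 86, 101, 109, 114] → [16, 34, 48, 59, 76, 86, 101, 109, 114, 122]
So `out[-1]` = 122

Answer: 122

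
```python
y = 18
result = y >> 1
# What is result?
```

Trace:
`y = 18` → y = 18
`result = y >> 1` → result = 9
So result = 9

Answer: 9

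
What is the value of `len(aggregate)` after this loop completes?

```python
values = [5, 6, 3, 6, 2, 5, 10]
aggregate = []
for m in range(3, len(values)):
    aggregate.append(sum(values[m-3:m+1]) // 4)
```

Number of 4-element averages
`aggregate` takes the values: [] → [5] → [5, 4] → [5, 4, 4] → [5, 4, 4, 5]
So `len(aggregate)` = 4

Answer: 4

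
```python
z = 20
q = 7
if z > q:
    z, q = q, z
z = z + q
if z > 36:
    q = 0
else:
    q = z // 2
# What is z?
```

Trace:
`z = 20` → z = 20
`q = 7` → q = 7
`if z > q: ...` → z > q is True → z = 7; q = 20
`z = z + q` → z = 27
`if z > 36: ...` → z > 36 is False, take else branch → q = 13
So z = 27

Answer: 27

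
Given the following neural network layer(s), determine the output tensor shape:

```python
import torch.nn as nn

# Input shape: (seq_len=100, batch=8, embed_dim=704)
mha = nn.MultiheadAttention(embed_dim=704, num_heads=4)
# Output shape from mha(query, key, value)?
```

Input: (100, 8, 704) -> Output: (100, 8, 704)

Answer: (100, 8, 704)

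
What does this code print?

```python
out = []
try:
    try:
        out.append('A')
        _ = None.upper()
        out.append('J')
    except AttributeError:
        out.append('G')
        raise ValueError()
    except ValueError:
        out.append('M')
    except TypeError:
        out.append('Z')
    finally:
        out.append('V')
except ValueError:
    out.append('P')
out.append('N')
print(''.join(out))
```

Execution trace: 'A' (inner try body) → 'G' (inner except AttributeError) → 'V' (inner finally) → 'P' (outer except ValueError) → 'N' (after the try/except). Output: AGVPN

Answer: AGVPN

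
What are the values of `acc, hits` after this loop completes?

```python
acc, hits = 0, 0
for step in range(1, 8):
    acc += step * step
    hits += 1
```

Sum of squares and count
`acc, hits` takes the values: (0, 0) → (1, 0) → (1, 1) → (5, 1) → (5, 2) → (14, 2) → (14, 3) → (30, 3) → (30, 4) → (55, 4) → (55, 5) → (91, 5) → (91, 6) → (140, 6) → (140, 7)

Answer: 140, 7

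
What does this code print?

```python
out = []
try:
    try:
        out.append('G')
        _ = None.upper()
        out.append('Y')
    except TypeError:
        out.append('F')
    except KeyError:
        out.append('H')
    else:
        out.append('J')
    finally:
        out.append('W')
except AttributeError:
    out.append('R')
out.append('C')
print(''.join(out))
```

Execution trace: 'G' (inner try body) → 'W' (inner finally) → 'R' (outer except AttributeError) → 'C' (after the try/except). Output: GWRC

Answer: GWRC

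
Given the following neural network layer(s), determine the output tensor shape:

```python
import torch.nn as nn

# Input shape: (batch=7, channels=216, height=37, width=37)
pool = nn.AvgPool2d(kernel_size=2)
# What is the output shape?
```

Input: (7, 216, 37, 37) -> Output: (7, 216, 18, 18)

Answer: (7, 216, 18, 18)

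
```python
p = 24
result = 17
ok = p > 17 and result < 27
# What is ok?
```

Trace:
`p = 24` → p = 24
`result = 17` → result = 17
`ok = p > 17 and result < 27` → ok = True
So ok = True

Answer: True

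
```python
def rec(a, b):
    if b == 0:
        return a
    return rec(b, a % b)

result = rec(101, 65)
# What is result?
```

rec(101, 65) -> rec(65, 36) -> rec(36, 29) -> rec(29, 7) -> rec(7, 1) -> rec(1, 0) -> 1

Answer: 1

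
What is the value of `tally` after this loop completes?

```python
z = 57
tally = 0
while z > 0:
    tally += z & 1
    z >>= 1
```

Count set bits in 57 (binary: 0b111001)
`tally` takes the values: 0 → 1 → 2 → 3 → 4

Answer: 4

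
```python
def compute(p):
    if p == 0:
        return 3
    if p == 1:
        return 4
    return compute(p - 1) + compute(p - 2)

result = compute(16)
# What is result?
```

Build up from base cases: compute(0)=3, compute(1)=4, compute(2)=7, compute(3)=11, compute(4)=18, compute(5)=29, compute(6)=47, ..., compute(16)=5778

Answer: 5778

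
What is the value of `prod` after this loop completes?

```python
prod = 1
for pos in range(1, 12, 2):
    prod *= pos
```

Product of 1, 3, 5, ... up to 11
`prod` takes the values: 1 → 3 → 15 → 105 → 945 → 10395

Answer: 10395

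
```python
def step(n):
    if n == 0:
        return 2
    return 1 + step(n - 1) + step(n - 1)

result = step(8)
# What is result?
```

step(n) = 1 + 2·step(n-1), step(0)=2. Closed form: (2+1)·2^8 - 1 = 767.

Answer: 767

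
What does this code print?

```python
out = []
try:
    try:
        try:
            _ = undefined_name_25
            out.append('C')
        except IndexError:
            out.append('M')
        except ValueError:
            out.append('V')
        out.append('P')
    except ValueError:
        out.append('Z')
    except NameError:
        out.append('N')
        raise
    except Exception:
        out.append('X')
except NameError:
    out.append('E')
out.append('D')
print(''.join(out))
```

Execution trace: 'N' (except NameError) → 'E' (outer except NameError) → 'D' (after the try/except). Output: NED

Answer: NED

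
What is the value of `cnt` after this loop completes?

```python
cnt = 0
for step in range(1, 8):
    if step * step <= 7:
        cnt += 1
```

Count numbers where step² ≤ 7
`cnt` takes the values: 0 → 1 → 2

Answer: 2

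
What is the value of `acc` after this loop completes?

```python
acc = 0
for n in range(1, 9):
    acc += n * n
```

Sum of squares 1² to 8² = 204
`acc` takes the values: 0 → 1 → 5 → 14 → 30 → 55 → 91 → 140 → 204

Answer: 204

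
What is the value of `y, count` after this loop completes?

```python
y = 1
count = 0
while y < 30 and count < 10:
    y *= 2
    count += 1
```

Double until >= 30 or 10 iterations
`y, count` takes the values: (1, 0) → (2, 0) → (2, 1) → (4, 1) → (4, 2) → (8, 2) → (8, 3) → (16, 3) → (16, 4) → (32, 4) → (32, 5)

Answer: 32, 5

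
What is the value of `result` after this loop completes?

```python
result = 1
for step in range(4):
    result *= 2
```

2^4 = 16
`result` takes the values: 1 → 2 → 4 → 8 → 16

Answer: 16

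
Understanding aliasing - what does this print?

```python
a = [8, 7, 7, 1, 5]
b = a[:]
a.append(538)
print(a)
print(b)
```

Key concept: slice [:] creates copy.
Step by step:
`a = [8, 7, 7, 1, 5]` → a = [8, 7, 7, 1, 5]
`b = a[:]` → b = [8, 7, 7, 1, 5]
`a.append(538)` → a = [8, 7, 7, 1, 5, 538]
`print(a)` → prints [8, 7, 7, 1, 5, 538]
`print(b)` → prints [8, 7, 7, 1, 5]

Answer:
[8, 7, 7, 1, 5, 538]
[8, 7, 7, 1, 5]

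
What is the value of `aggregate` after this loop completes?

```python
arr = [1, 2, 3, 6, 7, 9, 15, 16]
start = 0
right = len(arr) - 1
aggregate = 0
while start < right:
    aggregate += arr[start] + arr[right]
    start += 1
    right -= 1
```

Sum of pairs from ends
`aggregate` takes the values: 0 → 17 → 34 → 46 → 59

Answer: 59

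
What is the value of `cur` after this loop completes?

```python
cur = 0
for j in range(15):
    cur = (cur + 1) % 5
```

Increment mod 5, 15 times = 0
`cur` takes the values: 0 → 1 → 2 → 3 → 4 → 0 → 1 → 2 → 3 → 4 → 0 → 1 → 2 → 3 → 4 → 0

Answer: 0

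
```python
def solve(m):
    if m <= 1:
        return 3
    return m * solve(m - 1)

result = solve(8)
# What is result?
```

solve(8) = 8 * 7 * 6 * 5 * 4 * 3 * 2 * 3 = 120960

Answer: 120960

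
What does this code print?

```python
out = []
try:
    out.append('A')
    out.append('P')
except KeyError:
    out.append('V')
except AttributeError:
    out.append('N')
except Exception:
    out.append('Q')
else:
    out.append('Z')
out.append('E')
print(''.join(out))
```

Execution trace: 'A' (try body) → 'P' (try body, no exception) → 'Z' (else) → 'E' (after the try/except). Output: APZE

Answer: APZE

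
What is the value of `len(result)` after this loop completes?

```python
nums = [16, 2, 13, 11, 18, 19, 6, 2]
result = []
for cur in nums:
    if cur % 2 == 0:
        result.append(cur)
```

Count even numbers in [16, 2, 13, 11, 18, 19, 6, 2]
`result` takes the values: [] → [16] → [16, 2] → [16, 2, 18] → [16, 2, 18, 6] → [16, 2, 18, 6, 2]
So `len(result)` = 5

Answer: 5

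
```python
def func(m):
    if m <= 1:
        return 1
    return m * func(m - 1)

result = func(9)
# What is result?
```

func(9) = 9 * 8 * 7 * 6 * 5 * 4 * 3 * 2 * 1 = 362880

Answer: 362880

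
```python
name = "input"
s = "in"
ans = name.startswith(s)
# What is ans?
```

Trace:
`name = "input"` → name = 'input'
`s = "in"` → s = 'in'
`ans = name.startswith(s)` → ans = True
So ans = True

Answer: True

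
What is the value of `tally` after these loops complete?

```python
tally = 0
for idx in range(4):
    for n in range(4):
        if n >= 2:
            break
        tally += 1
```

Inner breaks at 2, outer runs 4 times
`tally` takes the values: 0 → 1 → 2 → 3 → 4 → 5 → 6 → 7 → 8

Answer: 8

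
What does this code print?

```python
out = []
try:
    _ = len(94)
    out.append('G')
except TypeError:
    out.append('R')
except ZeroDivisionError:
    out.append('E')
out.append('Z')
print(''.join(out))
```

Execution trace: 'R' (except TypeError) → 'Z' (after the try/except). Output: RZ

Answer: RZ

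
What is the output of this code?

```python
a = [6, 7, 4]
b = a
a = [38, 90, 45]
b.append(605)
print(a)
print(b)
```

Key concept: rebinding vs mutation: a is rebound to a new list, b still points at the original.
Step by step:
`a = [6, 7, 4]` → a = [6, 7, 4]
`b = a` → b = [6, 7, 4] (same object as a)
`a = [38, 90, 45]` → a = [38, 90, 45]
`b.append(605)` → b = [6, 7, 4, 605]
`print(a)` → prints [38, 90, 45]
`print(b)` → prints [6, 7, 4, 605]

Answer:
[38, 90, 45]
[6, 7, 4, 605]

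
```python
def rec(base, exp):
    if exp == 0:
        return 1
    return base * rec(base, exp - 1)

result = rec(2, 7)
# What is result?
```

rec(2, 7) = 2 * 2 * 2 * 2 * 2 * 2 * 2 = 128

Answer: 128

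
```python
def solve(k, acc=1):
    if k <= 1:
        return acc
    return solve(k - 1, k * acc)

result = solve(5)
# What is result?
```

Accumulator trace (n, acc): (5, 1) -> (4, 5) -> (3, 20) -> (2, 60) -> (1, 120) -> return 120

Answer: 120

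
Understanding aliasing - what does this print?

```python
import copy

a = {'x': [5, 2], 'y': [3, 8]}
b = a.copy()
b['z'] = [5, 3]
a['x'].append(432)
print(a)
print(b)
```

Key concept: shallow copy of dict with mutable values.
Step by step:
`a = {'x': [5, 2], 'y': [3, 8]}` → a = {'x': [5, 2], 'y': [3, 8]}
`b = a.copy()` → b = {'x': [5, 2], 'y': [3, 8]}
`b['z'] = [5, 3]` → b = {'x': [5, 2], 'y': [3, 8], 'z': [5, 3]}
`a['x'].append(432)` → a = {'x': [5, 2, 432], 'y': [3, 8]}; b = {'x': [5, 2, 432], 'y': [3, 8], 'z': [5, 3]}
`print(a)` → prints {'x': [5, 2, 432], 'y': [3, 8]}
`print(b)` → prints {'x': [5, 2, 432], 'y': [3, 8], 'z': [5, 3]}

Answer:
{'x': [5, 2, 432], 'y': [3, 8]}
{'x': [5, 2, 432], 'y': [3, 8], 'z': [5, 3]}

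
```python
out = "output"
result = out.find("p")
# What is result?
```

Trace:
`out = "output"` → out = 'output'
`result = out.find("p")` → result = 3
So result = 3

Answer: 3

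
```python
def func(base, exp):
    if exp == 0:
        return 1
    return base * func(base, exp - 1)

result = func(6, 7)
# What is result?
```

func(6, 7) = 6 * 6 * 6 * 6 * 6 * 6 * 6 = 279936

Answer: 279936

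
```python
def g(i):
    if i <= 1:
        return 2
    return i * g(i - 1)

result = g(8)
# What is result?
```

g(8) = 8 * 7 * 6 * 5 * 4 * 3 * 2 * 2 = 80640

Answer: 80640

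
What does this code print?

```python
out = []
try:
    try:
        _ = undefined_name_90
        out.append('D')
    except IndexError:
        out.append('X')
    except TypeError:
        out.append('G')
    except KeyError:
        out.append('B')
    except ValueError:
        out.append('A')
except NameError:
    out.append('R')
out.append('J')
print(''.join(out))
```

Execution trace: 'R' (outer except NameError) → 'J' (after the try/except). Output: RJ

Answer: RJ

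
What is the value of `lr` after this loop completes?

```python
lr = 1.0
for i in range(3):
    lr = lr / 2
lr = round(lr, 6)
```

Halving LR 3 times: 1 / 2^3
`lr` takes the values: 1.0 → 0.5 → 0.25 → 0.125

Answer: 0.125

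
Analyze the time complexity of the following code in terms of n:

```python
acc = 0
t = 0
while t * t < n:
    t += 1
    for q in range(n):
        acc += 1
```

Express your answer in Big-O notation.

Each loop level contributes: √n × n. Multiplying the contributions gives O(n√n).

Answer: O(n√n)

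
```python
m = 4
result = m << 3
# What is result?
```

Trace:
`m = 4` → m = 4
`result = m << 3` → result = 32
So result = 32

Answer: 32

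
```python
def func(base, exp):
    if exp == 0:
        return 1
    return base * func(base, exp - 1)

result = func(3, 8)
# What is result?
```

func(3, 8) = 3 * 3 * 3 * 3 * 3 * 3 * 3 * 3 = 6561

Answer: 6561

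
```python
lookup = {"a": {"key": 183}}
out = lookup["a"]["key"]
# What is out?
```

Trace:
`lookup = {"a": {"key": 183}}` → lookup = {'a': {'key': 183}}
`out = lookup["a"]["key"]` → out = 183
So out = 183

Answer: 183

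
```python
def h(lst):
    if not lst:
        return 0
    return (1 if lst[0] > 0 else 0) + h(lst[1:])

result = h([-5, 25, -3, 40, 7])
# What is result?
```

Count of positive elements in [-5, 25, -3, 40, 7] = 3

Answer: 3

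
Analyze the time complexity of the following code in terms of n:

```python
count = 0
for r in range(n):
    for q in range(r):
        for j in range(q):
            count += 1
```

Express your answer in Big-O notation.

Each loop level contributes: n × n × n. Multiplying the contributions gives O(n^3).

Answer: O(n^3)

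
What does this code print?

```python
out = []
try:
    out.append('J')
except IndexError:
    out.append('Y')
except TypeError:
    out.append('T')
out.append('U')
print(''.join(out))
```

Execution trace: 'J' (try body, no exception) → 'U' (after the try/except). Output: JU

Answer: JU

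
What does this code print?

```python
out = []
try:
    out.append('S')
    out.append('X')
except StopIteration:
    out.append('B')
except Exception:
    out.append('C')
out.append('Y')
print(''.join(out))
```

Execution trace: 'S' (try body) → 'X' (try body, no exception) → 'Y' (after the try/except). Output: SXY

Answer: SXY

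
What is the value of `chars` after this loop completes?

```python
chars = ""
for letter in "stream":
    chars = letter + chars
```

Reverse 'stream'
`chars` takes the values: "" → "s" → "ts" → "rts" → "erts" → "aerts" → "maerts"

Answer: "maerts"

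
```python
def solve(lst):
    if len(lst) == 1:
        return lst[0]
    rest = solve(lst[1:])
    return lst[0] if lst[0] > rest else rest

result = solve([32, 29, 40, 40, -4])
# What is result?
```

Recursive max over [32, 29, 40, 40, -4] = 40

Answer: 40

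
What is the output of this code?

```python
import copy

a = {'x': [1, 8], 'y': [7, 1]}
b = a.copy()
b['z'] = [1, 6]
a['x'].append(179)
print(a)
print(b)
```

Key concept: shallow copy of dict with mutable values.
Step by step:
`a = {'x': [1, 8], 'y': [7, 1]}` → a = {'x': [1, 8], 'y': [7, 1]}
`b = a.copy()` → b = {'x': [1, 8], 'y': [7, 1]}
`b['z'] = [1, 6]` → b = {'x': [1, 8], 'y': [7, 1], 'z': [1, 6]}
`a['x'].append(179)` → a = {'x': [1, 8, 179], 'y': [7, 1]}; b = {'x': [1, 8, 179], 'y': [7, 1], 'z': [1, 6]}
`print(a)` → prints {'x': [1, 8, 179], 'y': [7, 1]}
`print(b)` → prints {'x': [1, 8, 179], 'y': [7, 1], 'z': [1, 6]}

Answer:
{'x': [1, 8, 179], 'y': [7, 1]}
{'x': [1, 8, 179], 'y': [7, 1], 'z': [1, 6]}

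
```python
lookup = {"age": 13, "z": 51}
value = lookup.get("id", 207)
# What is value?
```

Trace:
`lookup = {"age": 13, "z": 51}` → lookup = {'age': 13, 'z': 51}
`value = lookup.get("id", 207)` → value = 207
So value = 207

Answer: 207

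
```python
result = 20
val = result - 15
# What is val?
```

Trace:
`result = 20` → result = 20
`val = result - 15` → val = 5
So val = 5

Answer: 5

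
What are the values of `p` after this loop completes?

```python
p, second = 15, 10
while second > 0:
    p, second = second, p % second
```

GCD of 15 and 10
`p` takes the values: 15 → 10 → 5

Answer: 5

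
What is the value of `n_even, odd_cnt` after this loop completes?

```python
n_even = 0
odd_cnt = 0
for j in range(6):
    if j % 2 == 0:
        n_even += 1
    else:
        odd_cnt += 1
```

Count evens and odds in range(6)
`n_even, odd_cnt` takes the values: (0, 0) → (1, 0) → (1, 1) → (2, 1) → (2, 2) → (3, 2) → (3, 3)

Answer: 3, 3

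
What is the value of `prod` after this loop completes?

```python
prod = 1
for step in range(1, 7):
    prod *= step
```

6! = 720
`prod` takes the values: 1 → 2 → 6 → 24 → 120 → 720

Answer: 720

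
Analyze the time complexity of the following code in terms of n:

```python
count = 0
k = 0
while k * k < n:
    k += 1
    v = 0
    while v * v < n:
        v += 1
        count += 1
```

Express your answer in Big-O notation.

Each loop level contributes: √n × √n. Multiplying the contributions gives O(n).

Answer: O(n)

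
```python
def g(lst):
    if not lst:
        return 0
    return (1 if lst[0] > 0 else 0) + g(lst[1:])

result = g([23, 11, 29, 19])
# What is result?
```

Count of positive elements in [23, 11, 29, 19] = 4

Answer: 4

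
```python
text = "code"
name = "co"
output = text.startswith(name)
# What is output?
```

Trace:
`text = "code"` → text = 'code'
`name = "co"` → name = 'co'
`output = text.startswith(name)` → output = True
So output = True

Answer: True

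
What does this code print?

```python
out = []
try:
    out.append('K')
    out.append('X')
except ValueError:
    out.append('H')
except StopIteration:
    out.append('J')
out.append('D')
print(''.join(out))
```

Execution trace: 'K' (try body) → 'X' (try body, no exception) → 'D' (after the try/except). Output: KXD

Answer: KXD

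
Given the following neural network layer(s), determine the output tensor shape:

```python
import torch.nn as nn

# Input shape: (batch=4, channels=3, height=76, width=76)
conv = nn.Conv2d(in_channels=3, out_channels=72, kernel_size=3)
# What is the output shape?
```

Input: (4, 3, 76, 76) -> Output: (4, 72, 74, 74)

Answer: (4, 72, 74, 74)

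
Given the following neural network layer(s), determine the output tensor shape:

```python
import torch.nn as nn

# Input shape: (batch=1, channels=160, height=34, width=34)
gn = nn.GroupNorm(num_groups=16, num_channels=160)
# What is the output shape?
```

Input: (1, 160, 34, 34) -> Output: (1, 160, 34, 34)

Answer: (1, 160, 34, 34)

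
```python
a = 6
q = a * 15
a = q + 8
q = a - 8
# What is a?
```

Trace:
`a = 6` → a = 6
`q = a * 15` → q = 90
`a = q + 8` → a = 98
`q = a - 8` → q = 90
So a = 98

Answer: 98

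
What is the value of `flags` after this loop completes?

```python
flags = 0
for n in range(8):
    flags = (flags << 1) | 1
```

Build 8 consecutive 1-bits: 0b11111111
`flags` takes the values: 0 → 1 → 3 → 7 → 15 → 31 → 63 → 127 → 255

Answer: 255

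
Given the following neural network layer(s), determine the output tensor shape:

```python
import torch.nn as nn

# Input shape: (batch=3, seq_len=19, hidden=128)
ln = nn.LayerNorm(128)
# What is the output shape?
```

Input: (3, 19, 128) -> Output: (3, 19, 128)

Answer: (3, 19, 128)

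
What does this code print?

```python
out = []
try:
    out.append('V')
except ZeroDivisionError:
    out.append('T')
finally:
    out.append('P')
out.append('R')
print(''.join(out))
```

Execution trace: 'V' (try body, no exception) → 'P' (finally) → 'R' (after the try/except). Output: VPR

Answer: VPR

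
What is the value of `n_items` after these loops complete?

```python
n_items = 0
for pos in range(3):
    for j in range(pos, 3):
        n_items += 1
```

Upper triangle: 3 + 2 + ... + 1
`n_items` takes the values: 0 → 1 → 2 → 3 → 4 → 5 → 6

Answer: 6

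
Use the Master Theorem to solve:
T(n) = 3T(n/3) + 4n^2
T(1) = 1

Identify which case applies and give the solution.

a=3, b=3, f(n)=4n^2. log_3(3) = 1. Since c=2 > 1 and the regularity condition holds (3(n/3)^2 = (3/3^2)n^2 with 3/3^2 < 1), Case 3 applies: T(n) = Θ(f(n)) = O(n^2).

Answer: O(n^2) - Case 3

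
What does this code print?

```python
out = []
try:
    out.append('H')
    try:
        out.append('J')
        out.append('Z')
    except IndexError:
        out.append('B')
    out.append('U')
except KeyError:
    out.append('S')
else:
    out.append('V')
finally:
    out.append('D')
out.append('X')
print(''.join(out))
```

Execution trace: 'H' (try body) → 'J' (inner try body) → 'Z' (inner try body, no exception) → 'U' (try body, no exception) → 'V' (else) → 'D' (finally) → 'X' (after the try/except). Output: HJZUVDX

Answer: HJZUVDX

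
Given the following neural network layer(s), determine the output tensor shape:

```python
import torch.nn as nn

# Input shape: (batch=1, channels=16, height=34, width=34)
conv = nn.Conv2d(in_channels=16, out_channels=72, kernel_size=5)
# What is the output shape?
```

Input: (1, 16, 34, 34) -> Output: (1, 72, 30, 30)

Answer: (1, 72, 30, 30)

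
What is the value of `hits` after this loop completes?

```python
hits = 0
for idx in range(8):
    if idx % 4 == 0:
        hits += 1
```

Count numbers divisible by 4 in range(8)
`hits` takes the values: 0 → 1 → 2

Answer: 2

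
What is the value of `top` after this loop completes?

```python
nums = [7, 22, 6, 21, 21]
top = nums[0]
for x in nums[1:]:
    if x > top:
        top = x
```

Maximum of [7, 22, 6, 21, 21]
`top` takes the values: 7 → 22

Answer: 22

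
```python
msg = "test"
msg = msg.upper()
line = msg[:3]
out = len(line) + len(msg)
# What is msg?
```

Trace:
`msg = "test"` → msg = 'test'
`msg = msg.upper()` → msg = 'TEST'
`line = msg[:3]` → line = 'TES'
`out = len(line) + len(msg)` → out = 7
So msg = 'TEST'

Answer: 'TEST'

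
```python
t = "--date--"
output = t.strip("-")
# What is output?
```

Trace:
`t = "--date--"` → t = '--date--'
`output = t.strip("-")` → output = 'date'
So output = 'date'

Answer: 'date'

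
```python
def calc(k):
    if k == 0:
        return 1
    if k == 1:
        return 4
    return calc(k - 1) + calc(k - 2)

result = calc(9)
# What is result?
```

Build up from base cases: calc(0)=1, calc(1)=4, calc(2)=5, calc(3)=9, calc(4)=14, calc(5)=23, calc(6)=37, ..., calc(9)=157

Answer: 157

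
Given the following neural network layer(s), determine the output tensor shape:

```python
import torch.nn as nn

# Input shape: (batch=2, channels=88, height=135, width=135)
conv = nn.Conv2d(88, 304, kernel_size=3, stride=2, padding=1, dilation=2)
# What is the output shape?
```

Input: (2, 88, 135, 135) -> Output: (2, 304, 67, 67)

Answer: (2, 304, 67, 67)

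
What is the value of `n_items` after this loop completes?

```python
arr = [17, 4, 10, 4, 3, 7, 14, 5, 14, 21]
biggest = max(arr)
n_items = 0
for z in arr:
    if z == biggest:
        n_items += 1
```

Count of max value 21 in [17, 4, 10, 4, 3, 7, 14, 5, 14, 21]
`n_items` takes the values: 0 → 1

Answer: 1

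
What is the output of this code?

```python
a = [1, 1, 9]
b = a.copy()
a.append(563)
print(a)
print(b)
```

Key concept: list.copy() creates independent copy.
Step by step:
`a = [1, 1, 9]` → a = [1, 1, 9]
`b = a.copy()` → b = [1, 1, 9]
`a.append(563)` → a = [1, 1, 9, 563]
`print(a)` → prints [1, 1, 9, 563]
`print(b)` → prints [1, 1, 9]

Answer:
[1, 1, 9, 563]
[1, 1, 9]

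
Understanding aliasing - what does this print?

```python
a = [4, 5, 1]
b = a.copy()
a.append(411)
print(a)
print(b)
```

Key concept: list.copy() creates independent copy.
Step by step:
`a = [4, 5, 1]` → a = [4, 5, 1]
`b = a.copy()` → b = [4, 5, 1]
`a.append(411)` → a = [4, 5, 1, 411]
`print(a)` → prints [4, 5, 1, 411]
`print(b)` → prints [4, 5, 1]

Answer:
[4, 5, 1, 411]
[4, 5, 1]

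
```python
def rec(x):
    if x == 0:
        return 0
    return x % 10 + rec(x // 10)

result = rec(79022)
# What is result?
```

Sum of digits of 79022: 2 + 2 + 0 + 9 + 7 = 20

Answer: 20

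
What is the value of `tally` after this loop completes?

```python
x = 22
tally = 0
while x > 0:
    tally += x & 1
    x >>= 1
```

Count set bits in 22 (binary: 0b10110)
`tally` takes the values: 0 → 1 → 2 → 3

Answer: 3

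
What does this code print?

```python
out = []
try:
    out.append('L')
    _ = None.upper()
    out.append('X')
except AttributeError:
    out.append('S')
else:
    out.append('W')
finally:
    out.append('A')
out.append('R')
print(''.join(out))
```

Execution trace: 'L' (try body) → 'S' (except AttributeError) → 'A' (finally) → 'R' (after the try/except). Output: LSAR

Answer: LSAR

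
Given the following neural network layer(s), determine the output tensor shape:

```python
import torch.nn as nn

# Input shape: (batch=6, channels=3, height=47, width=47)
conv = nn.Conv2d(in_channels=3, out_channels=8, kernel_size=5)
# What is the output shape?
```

Input: (6, 3, 47, 47) -> Output: (6, 8, 43, 43)

Answer: (6, 8, 43, 43)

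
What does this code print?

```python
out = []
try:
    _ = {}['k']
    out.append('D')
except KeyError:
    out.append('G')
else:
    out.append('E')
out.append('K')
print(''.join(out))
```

Execution trace: 'G' (except KeyError) → 'K' (after the try/except). Output: GK

Answer: GK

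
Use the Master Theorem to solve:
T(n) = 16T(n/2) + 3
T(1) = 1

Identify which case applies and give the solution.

a=16, b=2, f(n)=3. log_2(16) = 4. Since c=0 < 4, Case 1 applies: T(n) = Θ(n^log_b(a)) = O(n^4).

Answer: O(n^4) - Case 1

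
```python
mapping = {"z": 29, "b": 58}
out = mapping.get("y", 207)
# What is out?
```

Trace:
`mapping = {"z": 29, "b": 58}` → mapping = {'z': 29, 'b': 58}
`out = mapping.get("y", 207)` → out = 207
So out = 207

Answer: 207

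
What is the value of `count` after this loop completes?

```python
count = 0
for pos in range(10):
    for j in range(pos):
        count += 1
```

Triangle number: 0+1+2+...+9
`count` takes the values: 0 → 1 → 2 → 3 → 4 → 5 → 6 → 7 → 8 → 9 → 10 → 11 → 12 → 13 → 14 → 15 → 16 → 17 → 18 → 19 → 20 → 21 → 22 → 23 → 24 → 25 → 26 → 27 → 28 → 29 → … → 41 → 42 → 43 → 44 → 45

Answer: 45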